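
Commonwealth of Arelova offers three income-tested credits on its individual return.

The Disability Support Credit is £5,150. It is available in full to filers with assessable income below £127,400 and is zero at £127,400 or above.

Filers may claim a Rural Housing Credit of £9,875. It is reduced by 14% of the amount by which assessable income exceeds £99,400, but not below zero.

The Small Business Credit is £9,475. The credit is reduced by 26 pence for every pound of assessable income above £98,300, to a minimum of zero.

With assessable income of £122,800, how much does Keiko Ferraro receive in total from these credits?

£14,854

Disability Support Credit: £122,800 is below the £127,400 cutoff, so the full £5,150 applies.
Rural Housing Credit: 14% of the £23,400 excess over £99,400 is £3,276; credit = £9,875 − £3,276 = £6,599.
Small Business Credit: 26% of the £24,500 excess over £98,300 is £6,370; credit = £9,475 − £6,370 = £3,105.
Total: £5,150 + £6,599 + £3,105 = £14,854.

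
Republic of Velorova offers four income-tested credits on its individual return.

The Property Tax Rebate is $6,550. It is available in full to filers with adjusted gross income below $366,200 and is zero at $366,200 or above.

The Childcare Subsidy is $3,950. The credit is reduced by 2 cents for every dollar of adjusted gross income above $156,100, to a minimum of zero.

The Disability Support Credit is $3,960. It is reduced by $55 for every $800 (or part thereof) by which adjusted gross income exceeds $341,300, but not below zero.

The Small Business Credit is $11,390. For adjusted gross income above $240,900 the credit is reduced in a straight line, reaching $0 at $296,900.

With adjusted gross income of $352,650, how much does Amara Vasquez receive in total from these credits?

$9,704

Property Tax Rebate: $352,650 is below the $366,200 cutoff, so the full $6,550 applies.
Childcare Subsidy: 2% of the $196,550 excess over $156,100 is $3,931; credit = $3,950 − $3,931 = $19.
Disability Support Credit: income exceeds $341,300 by $11,350, which is 15 full-or-partial $800 increments; reduction = 15 × $55 = $825, leaving $3,135.
Small Business Credit: $352,650 is at or above $296,900, so the credit is $0.
Total: $6,550 + $19 + $3,135 + $0 = $9,704.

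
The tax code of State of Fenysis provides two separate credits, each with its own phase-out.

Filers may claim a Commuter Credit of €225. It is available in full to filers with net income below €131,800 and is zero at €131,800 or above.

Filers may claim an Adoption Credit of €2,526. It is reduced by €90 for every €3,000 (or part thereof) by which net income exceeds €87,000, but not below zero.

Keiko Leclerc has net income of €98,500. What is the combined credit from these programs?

€2,391

Commuter Credit: €98,500 is below the €131,800 cutoff, so the full €225 applies.
Adoption Credit: income exceeds €87,000 by €11,500, which is 4 full-or-partial €3,000 increments; reduction = 4 × €90 = €360, leaving €2,166.
Total: €225 + €2,166 = €2,391.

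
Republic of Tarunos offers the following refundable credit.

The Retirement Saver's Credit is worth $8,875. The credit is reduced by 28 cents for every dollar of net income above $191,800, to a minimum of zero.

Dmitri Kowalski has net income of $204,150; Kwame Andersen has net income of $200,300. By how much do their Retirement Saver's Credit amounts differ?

$1,078

Dmitri ($204,150): Retirement Saver's Credit: 28% of the $12,350 excess over $191,800 is $3,458; credit = $8,875 − $3,458 = $5,417.
Kwame ($200,300): Retirement Saver's Credit: 28% of the $8,500 excess over $191,800 is $2,380; credit = $8,875 − $2,380 = $6,495.
Difference: |$5,417 − $6,495| = $1,078.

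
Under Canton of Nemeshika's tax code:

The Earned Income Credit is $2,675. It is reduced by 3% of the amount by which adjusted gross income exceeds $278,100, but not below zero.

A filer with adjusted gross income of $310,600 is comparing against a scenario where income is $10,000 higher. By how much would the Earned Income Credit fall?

$300

At $310,600 — 3% of the $32,500 excess over $278,100 is $975; credit = $2,675 − $975 = $1,700.
At $320,600 — 3% of the $42,500 excess over $278,100 is $1,275; credit = $2,675 − $1,275 = $1,400.
Lost: $1,700 − $1,400 = $300.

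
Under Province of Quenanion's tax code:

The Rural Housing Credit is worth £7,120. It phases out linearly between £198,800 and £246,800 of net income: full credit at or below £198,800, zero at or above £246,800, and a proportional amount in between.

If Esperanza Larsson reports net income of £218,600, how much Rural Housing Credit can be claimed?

£4,183

Rural Housing Credit: £218,600 is £19,800 into a £48,000 phase-out range, leaving 28,200/48,000 of the credit: £7,120 × 28,200/48,000 = £4,183.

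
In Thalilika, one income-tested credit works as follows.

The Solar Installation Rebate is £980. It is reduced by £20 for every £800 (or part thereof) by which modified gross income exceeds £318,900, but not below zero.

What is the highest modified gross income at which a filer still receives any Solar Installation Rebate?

After 48 increments the reduction is 48 × £20 = £960, leaving £20; one more increment wipes it out. Increment 48 ends at excess 48 × £800 = £38,400, so the highest qualifying income is £318,900 + £38,400 = £357,300.

£357,300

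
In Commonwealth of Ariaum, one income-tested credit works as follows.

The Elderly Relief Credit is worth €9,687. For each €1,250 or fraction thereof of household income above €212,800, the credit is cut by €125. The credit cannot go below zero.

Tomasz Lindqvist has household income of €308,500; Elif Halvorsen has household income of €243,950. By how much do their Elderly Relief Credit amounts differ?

Tomasz (€308,500): Elderly Relief Credit: income exceeds €212,800 by €95,700, which is 77 full-or-partial €1,250 increments; reduction = 77 × €125 = €9,625, leaving €62.
Elif (€243,950): Elderly Relief Credit: income exceeds €212,800 by €31,150, which is 25 full-or-partial €1,250 increments; reduction = 25 × €125 = €3,125, leaving €6,562.
Difference: |€62 − €6,562| = €6,500.

€6,500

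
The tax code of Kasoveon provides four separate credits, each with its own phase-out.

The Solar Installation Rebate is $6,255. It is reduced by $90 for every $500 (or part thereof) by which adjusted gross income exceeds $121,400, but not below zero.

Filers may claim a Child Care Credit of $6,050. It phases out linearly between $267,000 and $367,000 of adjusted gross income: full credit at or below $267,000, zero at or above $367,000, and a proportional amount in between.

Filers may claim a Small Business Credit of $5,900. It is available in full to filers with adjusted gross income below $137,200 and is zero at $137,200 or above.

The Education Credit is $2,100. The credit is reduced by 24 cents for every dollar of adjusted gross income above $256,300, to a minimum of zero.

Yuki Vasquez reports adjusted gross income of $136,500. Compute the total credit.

$17,515

Solar Installation Rebate: income exceeds $121,400 by $15,100, which is 31 full-or-partial $500 increments; reduction = 31 × $90 = $2,790, leaving $3,465.
Child Care Credit: $136,500 is at or below the $267,000 threshold, so the full $6,050 applies.
Small Business Credit: $136,500 is below the $137,200 cutoff, so the full $5,900 applies.
Education Credit: $136,500 is at or below the $256,300 threshold, so the full $2,100 applies.
Total: $3,465 + $6,050 + $5,900 + $2,100 = $17,515.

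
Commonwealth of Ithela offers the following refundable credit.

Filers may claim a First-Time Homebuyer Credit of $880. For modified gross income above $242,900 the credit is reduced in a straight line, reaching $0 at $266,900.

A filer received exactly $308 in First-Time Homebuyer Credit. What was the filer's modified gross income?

$308 is 308/880 of the full $880, so 572/880 of the $24,000 range has been used: income = $242,900 + $24,000 × 572/880 = $258,500.

$258,500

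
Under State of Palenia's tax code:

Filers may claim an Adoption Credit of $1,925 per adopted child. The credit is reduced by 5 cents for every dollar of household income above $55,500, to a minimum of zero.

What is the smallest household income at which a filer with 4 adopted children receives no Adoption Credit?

Full credit = 4 × $1,925 = $7,700.
The credit falls by 5% of each dollar above $55,500, so it reaches zero when the excess is $7,700 / 5% = $154,000: income = $55,500 + $154,000 = $209,500.

$209,500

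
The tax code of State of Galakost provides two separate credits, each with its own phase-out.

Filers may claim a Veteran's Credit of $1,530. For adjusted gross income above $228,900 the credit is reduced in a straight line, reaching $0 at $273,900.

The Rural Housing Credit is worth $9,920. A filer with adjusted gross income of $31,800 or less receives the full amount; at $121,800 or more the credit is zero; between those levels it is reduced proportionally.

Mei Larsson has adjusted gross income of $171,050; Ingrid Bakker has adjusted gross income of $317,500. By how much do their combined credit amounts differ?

Mei ($171,050): Veteran's Credit: $171,050 is at or below the $228,900 threshold, so the full $1,530 applies. Rural Housing Credit: $171,050 is at or above $121,800, so the credit is $0. total $1,530 + $0 = $1,530
Ingrid ($317,500): Veteran's Credit: $317,500 is at or above $273,900, so the credit is $0. Rural Housing Credit: $317,500 is at or above $121,800, so the credit is $0. total $0 + $0 = $0
Difference: |$1,530 − $0| = $1,530.

$1,530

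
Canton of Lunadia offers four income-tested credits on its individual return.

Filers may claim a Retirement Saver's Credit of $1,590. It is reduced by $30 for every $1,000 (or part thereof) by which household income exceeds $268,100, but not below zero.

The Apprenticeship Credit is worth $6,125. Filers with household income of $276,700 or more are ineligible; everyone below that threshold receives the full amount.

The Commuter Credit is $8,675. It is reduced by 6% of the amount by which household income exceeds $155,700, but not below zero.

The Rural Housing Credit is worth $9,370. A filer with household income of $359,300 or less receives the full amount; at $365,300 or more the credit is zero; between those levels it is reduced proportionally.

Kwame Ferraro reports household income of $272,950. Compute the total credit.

$18,575

Retirement Saver's Credit: income exceeds $268,100 by $4,850, which is 5 full-or-partial $1,000 increments; reduction = 5 × $30 = $150, leaving $1,440.
Apprenticeship Credit: $272,950 is below the $276,700 cutoff, so the full $6,125 applies.
Commuter Credit: 6% of the $117,250 excess over $155,700 is $7,035; credit = $8,675 − $7,035 = $1,640.
Rural Housing Credit: $272,950 is at or below the $359,300 threshold, so the full $9,370 applies.
Total: $1,440 + $6,125 + $1,640 + $9,370 = $18,575.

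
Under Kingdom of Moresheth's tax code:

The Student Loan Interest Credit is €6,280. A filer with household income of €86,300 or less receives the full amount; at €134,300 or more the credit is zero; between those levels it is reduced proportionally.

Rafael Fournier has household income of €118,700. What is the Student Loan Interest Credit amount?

Student Loan Interest Credit: €118,700 is €32,400 into a €48,000 phase-out range, leaving 15,600/48,000 of the credit: €6,280 × 15,600/48,000 = €2,041.

€2,041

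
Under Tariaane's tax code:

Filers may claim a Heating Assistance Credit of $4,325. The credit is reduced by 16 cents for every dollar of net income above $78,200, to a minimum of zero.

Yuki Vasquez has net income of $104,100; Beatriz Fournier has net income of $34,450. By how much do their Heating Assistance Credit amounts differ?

Yuki ($104,100): Heating Assistance Credit: 16% of the $25,900 excess over $78,200 is $4,144; credit = $4,325 − $4,144 = $181.
Beatriz ($34,450): Heating Assistance Credit: $34,450 is at or below the $78,200 threshold, so the full $4,325 applies.
Difference: |$181 − $4,325| = $4,144.

$4,144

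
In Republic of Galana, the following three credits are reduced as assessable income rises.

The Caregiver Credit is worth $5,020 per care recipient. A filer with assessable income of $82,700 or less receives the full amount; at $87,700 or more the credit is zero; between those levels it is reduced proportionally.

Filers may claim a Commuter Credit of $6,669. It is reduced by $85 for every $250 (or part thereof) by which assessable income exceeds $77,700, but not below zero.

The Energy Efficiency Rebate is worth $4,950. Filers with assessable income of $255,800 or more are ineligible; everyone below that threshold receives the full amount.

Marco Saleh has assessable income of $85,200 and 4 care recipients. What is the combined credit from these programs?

$19,109

Caregiver Credit: base = 4 × $5,020 = $20,080. $85,200 is $2,500 into a $5,000 phase-out range, leaving 2,500/5,000 of the credit: $20,080 × 2,500/5,000 = $10,040.
Commuter Credit: income exceeds $77,700 by $7,500, which is 30 full-or-partial $250 increments; reduction = 30 × $85 = $2,550, leaving $4,119.
Energy Efficiency Rebate: $85,200 is below the $255,800 cutoff, so the full $4,950 applies.
Total: $10,040 + $4,119 + $4,950 = $19,109.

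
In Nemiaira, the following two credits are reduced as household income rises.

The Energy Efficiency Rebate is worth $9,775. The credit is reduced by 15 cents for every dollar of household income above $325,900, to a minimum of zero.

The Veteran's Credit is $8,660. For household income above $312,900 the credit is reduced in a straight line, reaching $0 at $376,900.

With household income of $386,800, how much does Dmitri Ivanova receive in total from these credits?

Energy Efficiency Rebate: 15% of the $60,900 excess over $325,900 is $9,135; credit = $9,775 − $9,135 = $640.
Veteran's Credit: $386,800 is at or above $376,900, so the credit is $0.
Total: $640 + $0 = $640.

$640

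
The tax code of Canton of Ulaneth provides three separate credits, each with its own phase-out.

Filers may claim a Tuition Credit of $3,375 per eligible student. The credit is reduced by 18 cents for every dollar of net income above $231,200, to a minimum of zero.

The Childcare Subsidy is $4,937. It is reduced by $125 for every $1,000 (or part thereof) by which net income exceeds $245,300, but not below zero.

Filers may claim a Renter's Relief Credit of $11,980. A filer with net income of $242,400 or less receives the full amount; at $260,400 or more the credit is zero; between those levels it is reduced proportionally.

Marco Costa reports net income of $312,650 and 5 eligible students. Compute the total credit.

$2,214

Tuition Credit: base = 5 × $3,375 = $16,875. 18% of the $81,450 excess over $231,200 is $14,661; credit = $16,875 − $14,661 = $2,214.
Childcare Subsidy: income exceeds $245,300 by $67,350 → 68 increments × $125 = $8,500 ≥ base, so the credit is $0.
Renter's Relief Credit: $312,650 is at or above $260,400, so the credit is $0.
Total: $2,214 + $0 + $0 = $2,214.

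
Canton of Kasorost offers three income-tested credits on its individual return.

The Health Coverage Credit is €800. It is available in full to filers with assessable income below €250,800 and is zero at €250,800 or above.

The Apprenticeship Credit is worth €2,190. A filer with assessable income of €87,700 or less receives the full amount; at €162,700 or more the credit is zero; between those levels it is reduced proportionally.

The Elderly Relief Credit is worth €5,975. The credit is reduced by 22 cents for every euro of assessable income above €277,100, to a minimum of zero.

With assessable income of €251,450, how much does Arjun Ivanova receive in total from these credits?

€5,975

Health Coverage Credit: €251,450 meets or exceeds the €250,800 cutoff, so the credit is €0.
Apprenticeship Credit: €251,450 is at or above €162,700, so the credit is €0.
Elderly Relief Credit: €251,450 is at or below the €277,100 threshold, so the full €5,975 applies.
Total: €0 + €0 + €5,975 = €5,975.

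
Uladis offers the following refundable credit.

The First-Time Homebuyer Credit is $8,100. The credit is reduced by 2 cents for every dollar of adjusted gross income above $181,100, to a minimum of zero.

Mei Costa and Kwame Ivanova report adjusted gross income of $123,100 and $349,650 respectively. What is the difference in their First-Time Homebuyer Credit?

$3,371

Mei ($123,100): First-Time Homebuyer Credit: $123,100 is at or below the $181,100 threshold, so the full $8,100 applies.
Kwame ($349,650): First-Time Homebuyer Credit: 2% of the $168,550 excess over $181,100 is $3,371; credit = $8,100 − $3,371 = $4,729.
Difference: |$8,100 − $4,729| = $3,371.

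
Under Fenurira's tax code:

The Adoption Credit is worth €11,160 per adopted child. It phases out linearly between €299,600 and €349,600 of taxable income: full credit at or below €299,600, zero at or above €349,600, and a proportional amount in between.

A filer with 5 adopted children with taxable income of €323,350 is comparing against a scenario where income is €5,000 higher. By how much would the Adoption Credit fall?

€5,580

At €323,350 — base = 5 × €11,160 = €55,800. €323,350 is €23,750 into a €50,000 phase-out range, leaving 26,250/50,000 of the credit: €55,800 × 26,250/50,000 = €29,295.
At €328,350 — base = 5 × €11,160 = €55,800. €328,350 is €28,750 into a €50,000 phase-out range, leaving 21,250/50,000 of the credit: €55,800 × 21,250/50,000 = €23,715.
Lost: €29,295 − €23,715 = €5,580.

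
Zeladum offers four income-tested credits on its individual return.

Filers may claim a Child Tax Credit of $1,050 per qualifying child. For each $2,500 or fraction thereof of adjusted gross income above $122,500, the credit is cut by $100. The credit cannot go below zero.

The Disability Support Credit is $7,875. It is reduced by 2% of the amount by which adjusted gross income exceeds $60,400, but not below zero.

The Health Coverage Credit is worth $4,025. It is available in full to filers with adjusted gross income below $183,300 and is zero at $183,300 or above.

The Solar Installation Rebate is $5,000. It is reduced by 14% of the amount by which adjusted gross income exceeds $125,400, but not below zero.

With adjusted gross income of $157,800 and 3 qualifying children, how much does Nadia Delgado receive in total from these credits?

$12,066

Child Tax Credit: base = 3 × $1,050 = $3,150. income exceeds $122,500 by $35,300, which is 15 full-or-partial $2,500 increments; reduction = 15 × $100 = $1,500, leaving $1,650.
Disability Support Credit: 2% of the $97,400 excess over $60,400 is $1,948; credit = $7,875 − $1,948 = $5,927.
Health Coverage Credit: $157,800 is below the $183,300 cutoff, so the full $4,025 applies.
Solar Installation Rebate: 14% of the $32,400 excess over $125,400 is $4,536; credit = $5,000 − $4,536 = $464.
Total: $1,650 + $5,927 + $4,025 + $464 = $12,066.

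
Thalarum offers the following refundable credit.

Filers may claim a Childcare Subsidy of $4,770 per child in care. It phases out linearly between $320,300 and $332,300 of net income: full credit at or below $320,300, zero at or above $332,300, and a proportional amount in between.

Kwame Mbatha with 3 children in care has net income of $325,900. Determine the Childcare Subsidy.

$7,632

Childcare Subsidy: base = 3 × $4,770 = $14,310. $325,900 is $5,600 into a $12,000 phase-out range, leaving 6,400/12,000 of the credit: $14,310 × 6,400/12,000 = $7,632.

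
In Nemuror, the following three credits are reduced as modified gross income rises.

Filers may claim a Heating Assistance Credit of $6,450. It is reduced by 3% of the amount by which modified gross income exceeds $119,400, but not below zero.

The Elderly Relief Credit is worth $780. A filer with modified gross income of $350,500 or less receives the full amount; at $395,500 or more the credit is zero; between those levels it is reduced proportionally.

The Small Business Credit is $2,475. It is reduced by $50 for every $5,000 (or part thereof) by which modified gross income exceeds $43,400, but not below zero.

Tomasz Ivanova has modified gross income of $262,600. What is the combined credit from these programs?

$3,209

Heating Assistance Credit: 3% of the $143,200 excess over $119,400 is $4,296; credit = $6,450 − $4,296 = $2,154.
Elderly Relief Credit: $262,600 is at or below the $350,500 threshold, so the full $780 applies.
Small Business Credit: income exceeds $43,400 by $219,200, which is 44 full-or-partial $5,000 increments; reduction = 44 × $50 = $2,200, leaving $275.
Total: $2,154 + $780 + $275 = $3,209.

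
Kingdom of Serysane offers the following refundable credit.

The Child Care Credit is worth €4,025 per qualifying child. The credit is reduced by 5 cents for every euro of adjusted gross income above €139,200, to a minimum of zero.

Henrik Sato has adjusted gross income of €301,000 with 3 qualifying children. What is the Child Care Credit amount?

€3,985

Child Care Credit: base = 3 × €4,025 = €12,075. 5% of the €161,800 excess over €139,200 is €8,090; credit = €12,075 − €8,090 = €3,985.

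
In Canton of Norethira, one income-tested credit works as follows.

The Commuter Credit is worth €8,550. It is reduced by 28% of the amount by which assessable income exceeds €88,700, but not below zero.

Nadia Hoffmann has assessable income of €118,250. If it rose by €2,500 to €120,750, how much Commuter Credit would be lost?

€276

At €118,250 — 28% of the €29,550 excess over €88,700 is €8,274; credit = €8,550 − €8,274 = €276.
At €120,750 — 28% of the €32,050 excess over €88,700 is €8,974 ≥ base, so the credit is €0.
Lost: €276 − €0 = €276.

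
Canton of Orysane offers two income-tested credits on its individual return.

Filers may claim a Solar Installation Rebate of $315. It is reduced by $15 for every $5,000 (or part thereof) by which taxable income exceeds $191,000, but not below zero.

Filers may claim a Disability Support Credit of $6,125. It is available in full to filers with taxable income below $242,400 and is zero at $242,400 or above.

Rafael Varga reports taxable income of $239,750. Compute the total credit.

Solar Installation Rebate: income exceeds $191,000 by $48,750, which is 10 full-or-partial $5,000 increments; reduction = 10 × $15 = $150, leaving $165.
Disability Support Credit: $239,750 is below the $242,400 cutoff, so the full $6,125 applies.
Total: $165 + $6,125 = $6,290.

$6,290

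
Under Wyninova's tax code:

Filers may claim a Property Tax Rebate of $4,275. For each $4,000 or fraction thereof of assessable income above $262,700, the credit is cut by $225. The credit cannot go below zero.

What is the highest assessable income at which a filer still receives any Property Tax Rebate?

After 18 increments the reduction is 18 × $225 = $4,050, leaving $225; one more increment wipes it out. Increment 18 ends at excess 18 × $4,000 = $72,000, so the highest qualifying income is $262,700 + $72,000 = $334,700.

$334,700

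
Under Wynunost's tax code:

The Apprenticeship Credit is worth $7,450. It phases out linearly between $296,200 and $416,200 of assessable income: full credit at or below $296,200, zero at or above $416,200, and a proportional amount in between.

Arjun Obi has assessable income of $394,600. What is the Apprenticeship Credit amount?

Apprenticeship Credit: $394,600 is $98,400 into a $120,000 phase-out range, leaving 21,600/120,000 of the credit: $7,450 × 21,600/120,000 = $1,341.

$1,341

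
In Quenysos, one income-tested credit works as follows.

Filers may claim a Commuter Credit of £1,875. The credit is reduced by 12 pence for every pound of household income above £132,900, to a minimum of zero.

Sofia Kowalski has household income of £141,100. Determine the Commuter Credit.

£891

Commuter Credit: 12% of the £8,200 excess over £132,900 is £984; credit = £1,875 − £984 = £891.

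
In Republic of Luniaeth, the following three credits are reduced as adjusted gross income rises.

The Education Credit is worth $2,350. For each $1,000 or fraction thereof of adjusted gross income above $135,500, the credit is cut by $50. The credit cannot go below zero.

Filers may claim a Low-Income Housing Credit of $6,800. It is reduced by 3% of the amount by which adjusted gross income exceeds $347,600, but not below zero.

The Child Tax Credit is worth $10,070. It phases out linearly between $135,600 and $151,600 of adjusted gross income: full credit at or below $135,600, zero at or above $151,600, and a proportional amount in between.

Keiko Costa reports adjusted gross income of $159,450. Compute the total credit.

Education Credit: income exceeds $135,500 by $23,950, which is 24 full-or-partial $1,000 increments; reduction = 24 × $50 = $1,200, leaving $1,150.
Low-Income Housing Credit: $159,450 is at or below the $347,600 threshold, so the full $6,800 applies.
Child Tax Credit: $159,450 is at or above $151,600, so the credit is $0.
Total: $1,150 + $6,800 + $0 = $7,950.

$7,950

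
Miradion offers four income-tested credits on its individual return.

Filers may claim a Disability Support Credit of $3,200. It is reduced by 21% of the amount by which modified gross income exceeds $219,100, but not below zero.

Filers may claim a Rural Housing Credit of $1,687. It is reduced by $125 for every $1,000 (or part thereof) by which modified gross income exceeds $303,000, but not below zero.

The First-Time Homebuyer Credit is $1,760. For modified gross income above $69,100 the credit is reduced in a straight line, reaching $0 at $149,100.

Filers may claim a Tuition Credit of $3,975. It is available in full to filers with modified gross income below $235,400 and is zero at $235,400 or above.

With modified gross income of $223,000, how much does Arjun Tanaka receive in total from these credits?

$8,043

Disability Support Credit: 21% of the $3,900 excess over $219,100 is $819; credit = $3,200 − $819 = $2,381.
Rural Housing Credit: $223,000 is at or below the $303,000 threshold, so the full $1,687 applies.
First-Time Homebuyer Credit: $223,000 is at or above $149,100, so the credit is $0.
Tuition Credit: $223,000 is below the $235,400 cutoff, so the full $3,975 applies.
Total: $2,381 + $1,687 + $0 + $3,975 = $8,043.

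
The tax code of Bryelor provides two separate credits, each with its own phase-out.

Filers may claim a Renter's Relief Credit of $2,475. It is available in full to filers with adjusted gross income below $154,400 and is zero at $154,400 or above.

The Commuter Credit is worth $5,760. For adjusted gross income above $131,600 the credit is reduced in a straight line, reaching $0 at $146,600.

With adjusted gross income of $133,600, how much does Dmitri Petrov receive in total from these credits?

Renter's Relief Credit: $133,600 is below the $154,400 cutoff, so the full $2,475 applies.
Commuter Credit: $133,600 is $2,000 into a $15,000 phase-out range, leaving 13,000/15,000 of the credit: $5,760 × 13,000/15,000 = $4,992.
Total: $2,475 + $4,992 = $7,467.

$7,467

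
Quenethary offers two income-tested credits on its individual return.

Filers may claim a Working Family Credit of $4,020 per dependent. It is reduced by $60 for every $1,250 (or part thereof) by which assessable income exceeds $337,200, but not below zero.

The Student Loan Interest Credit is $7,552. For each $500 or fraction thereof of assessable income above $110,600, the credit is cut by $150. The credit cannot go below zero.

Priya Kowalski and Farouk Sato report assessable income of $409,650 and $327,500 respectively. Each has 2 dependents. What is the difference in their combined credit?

Priya ($409,650): Working Family Credit: base = 2 × $4,020 = $8,040. income exceeds $337,200 by $72,450, which is 58 full-or-partial $1,250 increments; reduction = 58 × $60 = $3,480, leaving $4,560. Student Loan Interest Credit: income exceeds $110,600 by $299,050 → 599 increments × $150 = $89,850 ≥ base, so the credit is $0. total $4,560 + $0 = $4,560
Farouk ($327,500): Working Family Credit: base = 2 × $4,020 = $8,040. $327,500 is at or below the $337,200 threshold, so the full $8,040 applies. Student Loan Interest Credit: income exceeds $110,600 by $216,900 → 434 increments × $150 = $65,100 ≥ base, so the credit is $0. total $8,040 + $0 = $8,040
Difference: |$4,560 − $8,040| = $3,480.

$3,480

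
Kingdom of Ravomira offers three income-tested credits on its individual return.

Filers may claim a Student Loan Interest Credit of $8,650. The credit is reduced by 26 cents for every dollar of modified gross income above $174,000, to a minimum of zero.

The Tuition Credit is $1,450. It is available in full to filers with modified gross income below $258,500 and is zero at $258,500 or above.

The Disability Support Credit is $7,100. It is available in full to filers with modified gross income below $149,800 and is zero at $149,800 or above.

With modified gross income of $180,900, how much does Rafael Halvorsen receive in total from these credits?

$8,306

Student Loan Interest Credit: 26% of the $6,900 excess over $174,000 is $1,794; credit = $8,650 − $1,794 = $6,856.
Tuition Credit: $180,900 is below the $258,500 cutoff, so the full $1,450 applies.
Disability Support Credit: $180,900 meets or exceeds the $149,800 cutoff, so the credit is $0.
Total: $6,856 + $1,450 + $0 = $8,306.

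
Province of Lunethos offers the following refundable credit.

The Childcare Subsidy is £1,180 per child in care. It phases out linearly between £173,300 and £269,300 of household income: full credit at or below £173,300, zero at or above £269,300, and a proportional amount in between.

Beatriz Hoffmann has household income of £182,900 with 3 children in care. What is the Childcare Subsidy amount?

Childcare Subsidy: base = 3 × £1,180 = £3,540. £182,900 is £9,600 into a £96,000 phase-out range, leaving 86,400/96,000 of the credit: £3,540 × 86,400/96,000 = £3,186.

£3,186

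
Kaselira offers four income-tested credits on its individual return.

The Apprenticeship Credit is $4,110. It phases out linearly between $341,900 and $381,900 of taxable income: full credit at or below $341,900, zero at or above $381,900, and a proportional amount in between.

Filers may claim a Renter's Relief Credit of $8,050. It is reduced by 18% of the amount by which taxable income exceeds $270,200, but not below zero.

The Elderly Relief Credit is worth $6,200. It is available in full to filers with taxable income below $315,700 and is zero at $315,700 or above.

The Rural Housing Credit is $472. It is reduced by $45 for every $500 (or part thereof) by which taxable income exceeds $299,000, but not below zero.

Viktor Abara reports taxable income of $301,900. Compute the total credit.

$12,856

Apprenticeship Credit: $301,900 is at or below the $341,900 threshold, so the full $4,110 applies.
Renter's Relief Credit: 18% of the $31,700 excess over $270,200 is $5,706; credit = $8,050 − $5,706 = $2,344.
Elderly Relief Credit: $301,900 is below the $315,700 cutoff, so the full $6,200 applies.
Rural Housing Credit: income exceeds $299,000 by $2,900, which is 6 full-or-partial $500 increments; reduction = 6 × $45 = $270, leaving $202.
Total: $4,110 + $2,344 + $6,200 + $202 = $12,856.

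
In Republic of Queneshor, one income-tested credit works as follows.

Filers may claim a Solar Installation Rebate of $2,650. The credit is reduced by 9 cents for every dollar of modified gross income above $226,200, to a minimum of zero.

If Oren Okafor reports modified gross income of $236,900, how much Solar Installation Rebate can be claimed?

Solar Installation Rebate: 9% of the $10,700 excess over $226,200 is $963; credit = $2,650 − $963 = $1,687.

$1,687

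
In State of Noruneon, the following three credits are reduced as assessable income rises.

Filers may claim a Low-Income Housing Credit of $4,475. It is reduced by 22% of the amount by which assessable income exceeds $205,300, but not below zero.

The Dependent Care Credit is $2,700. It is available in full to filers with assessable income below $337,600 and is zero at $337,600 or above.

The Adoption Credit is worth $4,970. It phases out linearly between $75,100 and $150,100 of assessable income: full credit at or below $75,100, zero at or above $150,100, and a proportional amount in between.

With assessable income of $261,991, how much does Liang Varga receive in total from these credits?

$2,700

Low-Income Housing Credit: 22% of the $56,691 excess over $205,300 is $12,472.02 ≥ base, so the credit is $0.
Dependent Care Credit: $261,991 is below the $337,600 cutoff, so the full $2,700 applies.
Adoption Credit: $261,991 is at or above $150,100, so the credit is $0.
Total: $0 + $2,700 + $0 = $2,700.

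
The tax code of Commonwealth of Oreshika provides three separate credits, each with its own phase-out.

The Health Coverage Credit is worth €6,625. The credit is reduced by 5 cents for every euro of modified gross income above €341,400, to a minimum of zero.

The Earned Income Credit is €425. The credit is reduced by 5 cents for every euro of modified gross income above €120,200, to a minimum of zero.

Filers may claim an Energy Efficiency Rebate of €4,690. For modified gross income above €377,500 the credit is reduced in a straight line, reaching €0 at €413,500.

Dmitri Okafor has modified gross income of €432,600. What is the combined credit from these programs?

Health Coverage Credit: 5% of the €91,200 excess over €341,400 is €4,560; credit = €6,625 − €4,560 = €2,065.
Earned Income Credit: 5% of the €312,400 excess over €120,200 is €15,620 ≥ base, so the credit is €0.
Energy Efficiency Rebate: €432,600 is at or above €413,500, so the credit is €0.
Total: €2,065 + €0 + €0 = €2,065.

€2,065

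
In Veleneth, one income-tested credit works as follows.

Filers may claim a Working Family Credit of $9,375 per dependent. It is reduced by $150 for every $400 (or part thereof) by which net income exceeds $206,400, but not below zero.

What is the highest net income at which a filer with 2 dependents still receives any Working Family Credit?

Full credit = 2 × $9,375 = $18,750.
After 124 increments the reduction is 124 × $150 = $18,600, leaving $150; one more increment wipes it out. Increment 124 ends at excess 124 × $400 = $49,600, so the highest qualifying income is $206,400 + $49,600 = $256,000.

$256,000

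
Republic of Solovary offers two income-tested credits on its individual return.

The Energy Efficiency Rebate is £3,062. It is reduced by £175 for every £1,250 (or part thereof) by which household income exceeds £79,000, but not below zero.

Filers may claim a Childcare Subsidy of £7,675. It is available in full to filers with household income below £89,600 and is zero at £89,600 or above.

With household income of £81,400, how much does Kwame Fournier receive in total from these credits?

£10,387

Energy Efficiency Rebate: income exceeds £79,000 by £2,400, which is 2 full-or-partial £1,250 increments; reduction = 2 × £175 = £350, leaving £2,712.
Childcare Subsidy: £81,400 is below the £89,600 cutoff, so the full £7,675 applies.
Total: £2,712 + £7,675 = £10,387.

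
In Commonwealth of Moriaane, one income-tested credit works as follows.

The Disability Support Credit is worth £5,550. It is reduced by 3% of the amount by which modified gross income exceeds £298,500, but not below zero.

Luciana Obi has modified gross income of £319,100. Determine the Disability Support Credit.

Disability Support Credit: 3% of the £20,600 excess over £298,500 is £618; credit = £5,550 − £618 = £4,932.

£4,932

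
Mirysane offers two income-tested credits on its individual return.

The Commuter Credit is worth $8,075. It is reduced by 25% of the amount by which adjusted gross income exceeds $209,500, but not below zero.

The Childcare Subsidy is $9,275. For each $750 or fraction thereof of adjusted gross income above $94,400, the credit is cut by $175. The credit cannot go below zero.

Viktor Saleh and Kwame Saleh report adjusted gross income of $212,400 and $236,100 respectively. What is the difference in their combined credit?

$5,925

Viktor ($212,400): Commuter Credit: 25% of the $2,900 excess over $209,500 is $725; credit = $8,075 − $725 = $7,350. Childcare Subsidy: income exceeds $94,400 by $118,000 → 158 increments × $175 = $27,650 ≥ base, so the credit is $0. total $7,350 + $0 = $7,350
Kwame ($236,100): Commuter Credit: 25% of the $26,600 excess over $209,500 is $6,650; credit = $8,075 − $6,650 = $1,425. Childcare Subsidy: income exceeds $94,400 by $141,700 → 189 increments × $175 = $33,075 ≥ base, so the credit is $0. total $1,425 + $0 = $1,425
Difference: |$7,350 − $1,425| = $5,925.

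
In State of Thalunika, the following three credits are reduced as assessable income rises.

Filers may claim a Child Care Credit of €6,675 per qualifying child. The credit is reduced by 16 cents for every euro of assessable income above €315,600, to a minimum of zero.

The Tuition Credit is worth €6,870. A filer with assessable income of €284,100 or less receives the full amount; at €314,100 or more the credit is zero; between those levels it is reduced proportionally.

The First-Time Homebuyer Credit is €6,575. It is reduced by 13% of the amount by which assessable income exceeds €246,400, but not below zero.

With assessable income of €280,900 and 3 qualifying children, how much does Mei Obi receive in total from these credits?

€28,985

Child Care Credit: base = 3 × €6,675 = €20,025. €280,900 is at or below the €315,600 threshold, so the full €20,025 applies.
Tuition Credit: €280,900 is at or below the €284,100 threshold, so the full €6,870 applies.
First-Time Homebuyer Credit: 13% of the €34,500 excess over €246,400 is €4,485; credit = €6,575 − €4,485 = €2,090.
Total: €20,025 + €6,870 + €2,090 = €28,985.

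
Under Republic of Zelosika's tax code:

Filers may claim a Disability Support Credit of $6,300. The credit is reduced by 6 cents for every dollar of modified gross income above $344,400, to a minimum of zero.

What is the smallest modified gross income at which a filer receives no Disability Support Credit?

The credit falls by 6% of each dollar above $344,400, so it reaches zero when the excess is $6,300 / 6% = $105,000: income = $344,400 + $105,000 = $449,400.

$449,400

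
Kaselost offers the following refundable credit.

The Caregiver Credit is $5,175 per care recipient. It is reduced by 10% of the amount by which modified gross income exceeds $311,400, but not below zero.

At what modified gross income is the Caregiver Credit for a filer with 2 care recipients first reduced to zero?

Full credit = 2 × $5,175 = $10,350.
The credit falls by 10% of each dollar above $311,400, so it reaches zero when the excess is $10,350 / 10% = $103,500: income = $311,400 + $103,500 = $414,900.

$414,900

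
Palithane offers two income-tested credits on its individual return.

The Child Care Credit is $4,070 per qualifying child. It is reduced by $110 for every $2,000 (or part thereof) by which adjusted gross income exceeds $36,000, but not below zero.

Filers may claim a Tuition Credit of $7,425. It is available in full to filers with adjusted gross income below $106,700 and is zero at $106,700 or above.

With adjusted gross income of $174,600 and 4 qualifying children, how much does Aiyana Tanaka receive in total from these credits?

$8,580

Child Care Credit: base = 4 × $4,070 = $16,280. income exceeds $36,000 by $138,600, which is 70 full-or-partial $2,000 increments; reduction = 70 × $110 = $7,700, leaving $8,580.
Tuition Credit: $174,600 meets or exceeds the $106,700 cutoff, so the credit is $0.
Total: $8,580 + $0 = $8,580.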